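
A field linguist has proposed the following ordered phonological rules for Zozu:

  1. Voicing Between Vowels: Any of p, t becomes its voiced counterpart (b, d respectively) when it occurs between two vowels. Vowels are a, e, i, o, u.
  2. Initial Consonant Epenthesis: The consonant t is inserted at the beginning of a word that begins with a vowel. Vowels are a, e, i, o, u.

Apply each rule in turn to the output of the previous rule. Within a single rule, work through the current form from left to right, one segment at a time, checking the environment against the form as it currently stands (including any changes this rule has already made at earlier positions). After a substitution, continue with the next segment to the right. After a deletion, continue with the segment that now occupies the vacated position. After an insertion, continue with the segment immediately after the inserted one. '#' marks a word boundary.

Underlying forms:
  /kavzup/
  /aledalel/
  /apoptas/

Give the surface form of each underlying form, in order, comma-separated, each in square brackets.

/kavzup/:
  1 Voicing Between Vowels: no change — [kavzup]
  2 Initial Consonant Epenthesis: no change — [kavzup]
/aledalel/:
  1 Voicing Between Vowels: no change — [aledalel]
  2 Initial Consonant Epenthesis: [aledalel] → [taledalel]
/apoptas/:
  1 Voicing Between Vowels: [apoptas] → [aboptas]
  2 Initial Consonant Epenthesis: [aboptas] → [taboptas]

[kavzup], [taledalel], [taboptas]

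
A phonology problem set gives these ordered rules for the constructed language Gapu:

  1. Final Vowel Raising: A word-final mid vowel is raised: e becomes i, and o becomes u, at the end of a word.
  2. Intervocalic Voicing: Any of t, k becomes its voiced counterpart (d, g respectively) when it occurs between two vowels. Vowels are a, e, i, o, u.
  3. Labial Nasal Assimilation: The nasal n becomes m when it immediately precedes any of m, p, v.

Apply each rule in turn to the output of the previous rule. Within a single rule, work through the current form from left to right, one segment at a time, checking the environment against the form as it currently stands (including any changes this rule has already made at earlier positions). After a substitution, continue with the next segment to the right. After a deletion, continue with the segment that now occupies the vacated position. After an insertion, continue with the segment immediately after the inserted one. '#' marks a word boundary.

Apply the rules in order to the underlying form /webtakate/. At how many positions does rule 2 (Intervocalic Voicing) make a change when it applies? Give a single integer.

2

1 Final Vowel Raising: [webtakate] → [webtakati]
2 Intervocalic Voicing: [webtakati] → [webtagadi]
3 Labial Nasal Assimilation: no change — [webtagadi]
Rule 2 changed 2 position(s).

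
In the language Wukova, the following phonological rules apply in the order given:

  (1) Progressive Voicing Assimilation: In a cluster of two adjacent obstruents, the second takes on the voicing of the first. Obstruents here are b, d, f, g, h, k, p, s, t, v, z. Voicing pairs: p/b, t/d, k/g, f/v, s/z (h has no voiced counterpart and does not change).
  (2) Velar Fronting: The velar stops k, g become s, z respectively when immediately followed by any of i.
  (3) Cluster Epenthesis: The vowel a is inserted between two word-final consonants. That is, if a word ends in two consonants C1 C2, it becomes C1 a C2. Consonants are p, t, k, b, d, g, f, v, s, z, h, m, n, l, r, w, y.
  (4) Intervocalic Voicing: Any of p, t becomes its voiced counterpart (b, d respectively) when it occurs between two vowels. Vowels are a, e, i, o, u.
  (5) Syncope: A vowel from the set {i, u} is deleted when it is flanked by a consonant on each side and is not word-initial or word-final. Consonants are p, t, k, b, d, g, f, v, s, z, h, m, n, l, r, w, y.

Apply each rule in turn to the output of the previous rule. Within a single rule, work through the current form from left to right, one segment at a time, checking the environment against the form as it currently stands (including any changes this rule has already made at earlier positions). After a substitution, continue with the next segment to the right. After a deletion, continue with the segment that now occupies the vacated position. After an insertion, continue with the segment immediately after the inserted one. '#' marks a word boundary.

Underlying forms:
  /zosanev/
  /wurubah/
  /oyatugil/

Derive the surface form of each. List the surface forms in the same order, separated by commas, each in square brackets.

/zosanev/:
  (1) Progressive Voicing Assimilation: no change — [zosanev]
  (2) Velar Fronting: no change — [zosanev]
  (3) Cluster Epenthesis: no change — [zosanev]
  (4) Intervocalic Voicing: no change — [zosanev]
  (5) Syncope: no change — [zosanev]
/wurubah/:
  (1) Progressive Voicing Assimilation: no change — [wurubah]
  (2) Velar Fronting: no change — [wurubah]
  (3) Cluster Epenthesis: no change — [wurubah]
  (4) Intervocalic Voicing: no change — [wurubah]
  (5) Syncope: [wurubah] → [wrbah]
/oyatugil/:
  (1) Progressive Voicing Assimilation: no change — [oyatugil]
  (2) Velar Fronting: [oyatugil] → [oyatuzil]
  (3) Cluster Epenthesis: no change — [oyatuzil]
  (4) Intervocalic Voicing: [oyatuzil] → [oyaduzil]
  (5) Syncope: [oyaduzil] → [oyadzl]

[zosanev], [wrbah], [oyadzl]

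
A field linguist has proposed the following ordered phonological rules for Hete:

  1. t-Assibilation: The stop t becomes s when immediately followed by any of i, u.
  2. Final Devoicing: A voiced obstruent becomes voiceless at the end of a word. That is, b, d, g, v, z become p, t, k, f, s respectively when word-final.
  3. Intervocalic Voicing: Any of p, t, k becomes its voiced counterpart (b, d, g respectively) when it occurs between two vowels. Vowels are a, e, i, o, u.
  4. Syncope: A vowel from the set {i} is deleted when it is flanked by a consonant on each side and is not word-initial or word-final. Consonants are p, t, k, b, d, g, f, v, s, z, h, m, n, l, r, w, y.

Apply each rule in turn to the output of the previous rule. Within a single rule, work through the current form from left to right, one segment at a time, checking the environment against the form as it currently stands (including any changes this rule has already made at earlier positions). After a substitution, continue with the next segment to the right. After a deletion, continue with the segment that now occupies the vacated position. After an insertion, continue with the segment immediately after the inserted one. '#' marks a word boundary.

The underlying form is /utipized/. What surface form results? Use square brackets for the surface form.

[usbzet]

1 t-Assibilation: [utipized] → [usipized]
2 Final Devoicing: [usipized] → [usipizet]
3 Intervocalic Voicing: [usipizet] → [usibizet]
4 Syncope: [usibizet] → [usbzet]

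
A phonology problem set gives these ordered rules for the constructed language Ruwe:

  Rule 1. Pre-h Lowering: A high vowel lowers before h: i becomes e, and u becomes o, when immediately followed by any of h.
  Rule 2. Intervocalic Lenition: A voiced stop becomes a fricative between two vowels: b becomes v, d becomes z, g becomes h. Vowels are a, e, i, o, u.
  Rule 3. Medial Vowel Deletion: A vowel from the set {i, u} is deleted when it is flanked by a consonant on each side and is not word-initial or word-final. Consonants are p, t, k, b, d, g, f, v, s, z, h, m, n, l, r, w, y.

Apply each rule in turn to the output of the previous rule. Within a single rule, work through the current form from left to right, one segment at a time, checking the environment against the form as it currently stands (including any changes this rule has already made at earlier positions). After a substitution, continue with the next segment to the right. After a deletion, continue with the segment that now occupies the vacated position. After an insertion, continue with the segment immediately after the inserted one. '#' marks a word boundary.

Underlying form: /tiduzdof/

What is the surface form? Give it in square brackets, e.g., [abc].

Rule 1 Pre-h Lowering: no change — [tiduzdof]
Rule 2 Intervocalic Lenition: [tiduzdof] → [tizuzdof]
Rule 3 Medial Vowel Deletion: [tizuzdof] → [tzzdof]

[tzzdof]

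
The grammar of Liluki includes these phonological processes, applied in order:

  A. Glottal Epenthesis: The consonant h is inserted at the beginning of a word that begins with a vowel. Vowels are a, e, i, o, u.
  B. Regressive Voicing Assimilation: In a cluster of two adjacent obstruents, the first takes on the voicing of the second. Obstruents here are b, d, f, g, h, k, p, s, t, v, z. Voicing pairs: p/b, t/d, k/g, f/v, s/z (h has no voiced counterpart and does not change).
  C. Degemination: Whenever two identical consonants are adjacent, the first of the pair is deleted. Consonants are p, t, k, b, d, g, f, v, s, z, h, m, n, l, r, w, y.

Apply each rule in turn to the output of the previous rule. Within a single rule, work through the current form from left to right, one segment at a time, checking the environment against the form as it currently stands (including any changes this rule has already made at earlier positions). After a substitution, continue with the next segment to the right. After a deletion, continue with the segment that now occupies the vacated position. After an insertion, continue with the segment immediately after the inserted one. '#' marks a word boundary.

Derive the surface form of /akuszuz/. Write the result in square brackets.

[hakuzuz]

A Glottal Epenthesis: [akuszuz] → [hakuszuz]
B Regressive Voicing Assimilation: [hakuszuz] → [hakuzzuz]
C Degemination: [hakuzzuz] → [hakuzuz]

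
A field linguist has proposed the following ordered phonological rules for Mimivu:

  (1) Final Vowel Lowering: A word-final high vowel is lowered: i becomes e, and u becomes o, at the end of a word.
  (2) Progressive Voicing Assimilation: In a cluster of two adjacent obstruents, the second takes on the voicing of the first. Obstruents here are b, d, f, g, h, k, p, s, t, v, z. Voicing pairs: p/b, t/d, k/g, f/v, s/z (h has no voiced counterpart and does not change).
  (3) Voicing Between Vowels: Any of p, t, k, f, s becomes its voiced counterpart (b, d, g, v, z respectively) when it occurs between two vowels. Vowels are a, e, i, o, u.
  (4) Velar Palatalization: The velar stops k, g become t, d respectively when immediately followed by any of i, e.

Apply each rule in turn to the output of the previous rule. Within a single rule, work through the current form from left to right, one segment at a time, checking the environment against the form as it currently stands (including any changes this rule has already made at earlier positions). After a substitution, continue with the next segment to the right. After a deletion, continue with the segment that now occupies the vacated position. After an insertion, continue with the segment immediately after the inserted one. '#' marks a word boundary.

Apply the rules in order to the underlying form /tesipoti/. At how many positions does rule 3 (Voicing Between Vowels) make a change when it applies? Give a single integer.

(1) Final Vowel Lowering: [tesipoti] → [tesipote]
(2) Progressive Voicing Assimilation: no change — [tesipote]
(3) Voicing Between Vowels: [tesipote] → [tezibode]
(4) Velar Palatalization: no change — [tezibode]
Rule 3 changed 3 position(s).

3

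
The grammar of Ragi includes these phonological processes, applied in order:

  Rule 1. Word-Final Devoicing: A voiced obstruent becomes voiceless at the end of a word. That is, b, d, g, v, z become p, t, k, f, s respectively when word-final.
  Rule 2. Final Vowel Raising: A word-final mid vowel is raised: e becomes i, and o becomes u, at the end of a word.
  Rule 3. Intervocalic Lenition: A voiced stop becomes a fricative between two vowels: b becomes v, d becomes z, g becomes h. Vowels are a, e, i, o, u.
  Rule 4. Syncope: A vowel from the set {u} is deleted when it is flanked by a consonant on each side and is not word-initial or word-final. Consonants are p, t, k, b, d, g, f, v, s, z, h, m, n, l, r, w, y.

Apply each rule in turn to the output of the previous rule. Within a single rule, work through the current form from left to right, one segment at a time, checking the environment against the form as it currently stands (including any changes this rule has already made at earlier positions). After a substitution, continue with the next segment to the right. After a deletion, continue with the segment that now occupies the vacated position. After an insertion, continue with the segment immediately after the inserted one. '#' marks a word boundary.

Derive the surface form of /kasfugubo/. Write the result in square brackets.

[kasfhvu]

Rule 1 Word-Final Devoicing: no change — [kasfugubo]
Rule 2 Final Vowel Raising: [kasfugubo] → [kasfugubu]
Rule 3 Intervocalic Lenition: [kasfugubu] → [kasfuhuvu]
Rule 4 Syncope: [kasfuhuvu] → [kasfhvu]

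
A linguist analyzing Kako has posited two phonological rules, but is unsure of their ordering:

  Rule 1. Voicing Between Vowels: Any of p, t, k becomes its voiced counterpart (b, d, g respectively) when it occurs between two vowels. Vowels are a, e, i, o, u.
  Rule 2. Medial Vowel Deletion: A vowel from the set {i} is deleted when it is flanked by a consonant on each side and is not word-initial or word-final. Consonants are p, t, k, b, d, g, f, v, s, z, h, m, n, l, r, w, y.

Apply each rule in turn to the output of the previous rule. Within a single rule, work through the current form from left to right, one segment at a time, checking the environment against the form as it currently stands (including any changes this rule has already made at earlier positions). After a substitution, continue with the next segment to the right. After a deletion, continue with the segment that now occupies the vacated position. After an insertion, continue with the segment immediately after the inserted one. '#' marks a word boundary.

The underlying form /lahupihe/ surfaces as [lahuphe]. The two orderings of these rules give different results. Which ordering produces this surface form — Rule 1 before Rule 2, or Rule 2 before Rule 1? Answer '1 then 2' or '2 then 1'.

Order 1 then 2:
  1 Voicing Between Vowels: [lahupihe] → [lahubihe]
  2 Medial Vowel Deletion: [lahubihe] → [lahubhe]
  result: [lahubhe]
Order 2 then 1:
  2 Medial Vowel Deletion: [lahupihe] → [lahuphe]
  1 Voicing Between Vowels: no change — [lahuphe]
  result: [lahuphe]

2 then 1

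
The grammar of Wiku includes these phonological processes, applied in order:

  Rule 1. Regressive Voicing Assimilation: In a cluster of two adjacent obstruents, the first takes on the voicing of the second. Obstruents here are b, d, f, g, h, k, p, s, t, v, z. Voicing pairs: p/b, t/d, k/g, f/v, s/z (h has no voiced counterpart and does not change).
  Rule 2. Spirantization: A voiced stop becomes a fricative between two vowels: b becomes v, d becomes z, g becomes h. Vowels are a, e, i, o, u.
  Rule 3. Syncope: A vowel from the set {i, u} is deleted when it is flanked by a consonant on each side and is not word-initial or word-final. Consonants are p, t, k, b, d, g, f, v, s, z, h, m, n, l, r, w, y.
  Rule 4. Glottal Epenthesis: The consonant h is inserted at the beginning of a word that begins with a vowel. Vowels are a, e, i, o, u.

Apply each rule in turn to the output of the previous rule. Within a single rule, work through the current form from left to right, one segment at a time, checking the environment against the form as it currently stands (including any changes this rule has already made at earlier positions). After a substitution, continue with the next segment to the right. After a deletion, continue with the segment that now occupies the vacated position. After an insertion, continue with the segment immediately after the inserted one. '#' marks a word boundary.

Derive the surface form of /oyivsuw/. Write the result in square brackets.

Rule 1 Regressive Voicing Assimilation: [oyivsuw] → [oyifsuw]
Rule 2 Spirantization: no change — [oyifsuw]
Rule 3 Syncope: [oyifsuw] → [oyfsw]
Rule 4 Glottal Epenthesis: [oyfsw] → [hoyfsw]

[hoyfsw]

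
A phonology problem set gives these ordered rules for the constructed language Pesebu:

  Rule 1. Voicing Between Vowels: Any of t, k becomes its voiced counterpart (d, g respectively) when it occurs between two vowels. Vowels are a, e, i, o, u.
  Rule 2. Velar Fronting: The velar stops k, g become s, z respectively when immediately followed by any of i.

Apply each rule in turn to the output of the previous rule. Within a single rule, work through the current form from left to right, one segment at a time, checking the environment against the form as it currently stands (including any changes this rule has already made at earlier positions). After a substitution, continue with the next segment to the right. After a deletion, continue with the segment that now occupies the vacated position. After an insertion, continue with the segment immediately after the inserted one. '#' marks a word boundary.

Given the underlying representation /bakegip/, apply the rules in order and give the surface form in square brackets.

Rule 1 Voicing Between Vowels: [bakegip] → [bagegip]
Rule 2 Velar Fronting: [bagegip] → [bagezip]

[bagezip]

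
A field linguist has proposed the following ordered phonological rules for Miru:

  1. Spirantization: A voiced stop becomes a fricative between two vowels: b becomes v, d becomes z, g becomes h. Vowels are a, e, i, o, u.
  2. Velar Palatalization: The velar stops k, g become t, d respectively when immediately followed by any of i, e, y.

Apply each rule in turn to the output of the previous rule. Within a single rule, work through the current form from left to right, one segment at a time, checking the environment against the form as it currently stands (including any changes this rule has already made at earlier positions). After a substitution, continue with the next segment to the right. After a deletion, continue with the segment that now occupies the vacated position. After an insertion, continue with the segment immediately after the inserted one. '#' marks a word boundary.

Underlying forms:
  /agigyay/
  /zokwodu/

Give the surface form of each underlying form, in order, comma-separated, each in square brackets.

/agigyay/:
  1 Spirantization: [agigyay] → [ahigyay]
  2 Velar Palatalization: [ahigyay] → [ahidyay]
/zokwodu/:
  1 Spirantization: [zokwodu] → [zokwozu]
  2 Velar Palatalization: no change — [zokwozu]

[ahidyay], [zokwozu]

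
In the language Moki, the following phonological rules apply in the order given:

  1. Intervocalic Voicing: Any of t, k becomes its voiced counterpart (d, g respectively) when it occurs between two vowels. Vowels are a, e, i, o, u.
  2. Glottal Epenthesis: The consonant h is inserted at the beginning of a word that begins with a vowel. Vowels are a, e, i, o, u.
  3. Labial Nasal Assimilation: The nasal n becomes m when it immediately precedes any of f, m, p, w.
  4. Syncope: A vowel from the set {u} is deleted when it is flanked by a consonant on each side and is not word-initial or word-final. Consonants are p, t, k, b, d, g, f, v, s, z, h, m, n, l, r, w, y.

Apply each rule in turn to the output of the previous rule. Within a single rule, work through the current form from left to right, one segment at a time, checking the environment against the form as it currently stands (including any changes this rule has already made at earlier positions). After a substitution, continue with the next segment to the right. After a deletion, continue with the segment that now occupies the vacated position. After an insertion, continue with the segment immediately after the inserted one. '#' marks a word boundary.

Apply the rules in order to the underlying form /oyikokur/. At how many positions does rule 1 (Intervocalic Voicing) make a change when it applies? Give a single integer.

2

1 Intervocalic Voicing: [oyikokur] → [oyigogur]
2 Glottal Epenthesis: [oyigogur] → [hoyigogur]
3 Labial Nasal Assimilation: no change — [hoyigogur]
4 Syncope: [hoyigogur] → [hoyigogr]
Rule 1 changed 2 position(s).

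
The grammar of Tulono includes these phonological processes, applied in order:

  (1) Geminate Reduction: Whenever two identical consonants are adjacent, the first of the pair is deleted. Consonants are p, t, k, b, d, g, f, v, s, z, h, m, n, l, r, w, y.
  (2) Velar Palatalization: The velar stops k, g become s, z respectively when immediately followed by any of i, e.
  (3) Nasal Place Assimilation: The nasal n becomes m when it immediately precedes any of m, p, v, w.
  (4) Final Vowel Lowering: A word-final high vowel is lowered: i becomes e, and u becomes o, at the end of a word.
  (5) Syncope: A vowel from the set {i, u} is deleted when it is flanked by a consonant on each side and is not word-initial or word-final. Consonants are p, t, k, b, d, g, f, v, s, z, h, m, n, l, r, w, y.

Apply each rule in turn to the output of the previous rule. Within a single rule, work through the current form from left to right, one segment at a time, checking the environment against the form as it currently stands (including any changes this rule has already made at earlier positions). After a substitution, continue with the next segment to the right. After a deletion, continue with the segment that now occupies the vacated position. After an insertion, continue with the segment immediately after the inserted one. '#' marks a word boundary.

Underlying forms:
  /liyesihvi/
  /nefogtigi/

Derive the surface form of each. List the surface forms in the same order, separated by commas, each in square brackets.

[lyeshve], [nefogtze]

/liyesihvi/:
  (1) Geminate Reduction: no change — [liyesihvi]
  (2) Velar Palatalization: no change — [liyesihvi]
  (3) Nasal Place Assimilation: no change — [liyesihvi]
  (4) Final Vowel Lowering: [liyesihvi] → [liyesihve]
  (5) Syncope: [liyesihve] → [lyeshve]
/nefogtigi/:
  (1) Geminate Reduction: no change — [nefogtigi]
  (2) Velar Palatalization: [nefogtigi] → [nefogtizi]
  (3) Nasal Place Assimilation: no change — [nefogtizi]
  (4) Final Vowel Lowering: [nefogtizi] → [nefogtize]
  (5) Syncope: [nefogtize] → [nefogtze]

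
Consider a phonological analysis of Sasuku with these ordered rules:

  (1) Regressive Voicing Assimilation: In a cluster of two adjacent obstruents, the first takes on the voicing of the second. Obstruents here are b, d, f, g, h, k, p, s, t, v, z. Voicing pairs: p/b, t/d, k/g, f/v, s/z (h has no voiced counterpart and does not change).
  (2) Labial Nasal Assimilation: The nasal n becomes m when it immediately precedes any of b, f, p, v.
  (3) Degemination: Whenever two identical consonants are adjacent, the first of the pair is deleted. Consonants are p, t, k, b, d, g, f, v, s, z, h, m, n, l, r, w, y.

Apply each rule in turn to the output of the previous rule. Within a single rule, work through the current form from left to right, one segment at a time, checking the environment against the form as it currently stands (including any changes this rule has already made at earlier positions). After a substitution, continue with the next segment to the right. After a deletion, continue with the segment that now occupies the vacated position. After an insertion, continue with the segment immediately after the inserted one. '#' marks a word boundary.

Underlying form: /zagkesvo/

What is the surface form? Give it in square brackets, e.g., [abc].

(1) Regressive Voicing Assimilation: [zagkesvo] → [zakkezvo]
(2) Labial Nasal Assimilation: no change — [zakkezvo]
(3) Degemination: [zakkezvo] → [zakezvo]

[zakezvo]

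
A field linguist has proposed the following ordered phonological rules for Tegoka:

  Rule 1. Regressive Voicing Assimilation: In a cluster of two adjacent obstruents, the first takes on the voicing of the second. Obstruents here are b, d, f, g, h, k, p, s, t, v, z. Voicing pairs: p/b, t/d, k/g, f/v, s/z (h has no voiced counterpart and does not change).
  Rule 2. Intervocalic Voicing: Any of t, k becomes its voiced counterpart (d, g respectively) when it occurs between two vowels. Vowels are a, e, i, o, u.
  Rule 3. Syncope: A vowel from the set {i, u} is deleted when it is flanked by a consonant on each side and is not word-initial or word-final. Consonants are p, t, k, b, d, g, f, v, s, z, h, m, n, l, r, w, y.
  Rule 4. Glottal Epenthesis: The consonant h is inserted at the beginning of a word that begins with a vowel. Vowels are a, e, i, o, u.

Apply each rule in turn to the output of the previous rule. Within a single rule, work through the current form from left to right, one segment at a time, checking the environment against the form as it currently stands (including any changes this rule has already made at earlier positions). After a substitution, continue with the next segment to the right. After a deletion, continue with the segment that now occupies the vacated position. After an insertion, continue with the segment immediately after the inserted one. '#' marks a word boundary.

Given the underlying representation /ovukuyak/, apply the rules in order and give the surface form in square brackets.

Rule 1 Regressive Voicing Assimilation: no change — [ovukuyak]
Rule 2 Intervocalic Voicing: [ovukuyak] → [ovuguyak]
Rule 3 Syncope: [ovuguyak] → [ovgyak]
Rule 4 Glottal Epenthesis: [ovgyak] → [hovgyak]

[hovgyak]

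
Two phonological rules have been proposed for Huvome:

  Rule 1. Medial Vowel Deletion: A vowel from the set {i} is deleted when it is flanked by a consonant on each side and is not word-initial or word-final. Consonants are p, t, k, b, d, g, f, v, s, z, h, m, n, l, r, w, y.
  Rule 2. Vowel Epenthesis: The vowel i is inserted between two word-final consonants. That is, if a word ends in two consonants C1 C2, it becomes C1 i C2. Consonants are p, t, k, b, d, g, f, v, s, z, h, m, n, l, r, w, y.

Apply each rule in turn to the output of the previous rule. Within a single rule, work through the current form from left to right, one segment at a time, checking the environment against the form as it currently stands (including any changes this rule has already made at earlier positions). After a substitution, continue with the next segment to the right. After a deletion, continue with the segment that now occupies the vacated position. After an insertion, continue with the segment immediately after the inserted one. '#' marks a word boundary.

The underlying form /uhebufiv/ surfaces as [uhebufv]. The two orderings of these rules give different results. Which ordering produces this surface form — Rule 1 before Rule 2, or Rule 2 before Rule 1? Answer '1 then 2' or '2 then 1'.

2 then 1

Order 1 then 2:
  1 Medial Vowel Deletion: [uhebufiv] → [uhebufv]
  2 Vowel Epenthesis: [uhebufv] → [uhebufiv]
  result: [uhebufiv]
Order 2 then 1:
  2 Vowel Epenthesis: no change — [uhebufiv]
  1 Medial Vowel Deletion: [uhebufiv] → [uhebufv]
  result: [uhebufv]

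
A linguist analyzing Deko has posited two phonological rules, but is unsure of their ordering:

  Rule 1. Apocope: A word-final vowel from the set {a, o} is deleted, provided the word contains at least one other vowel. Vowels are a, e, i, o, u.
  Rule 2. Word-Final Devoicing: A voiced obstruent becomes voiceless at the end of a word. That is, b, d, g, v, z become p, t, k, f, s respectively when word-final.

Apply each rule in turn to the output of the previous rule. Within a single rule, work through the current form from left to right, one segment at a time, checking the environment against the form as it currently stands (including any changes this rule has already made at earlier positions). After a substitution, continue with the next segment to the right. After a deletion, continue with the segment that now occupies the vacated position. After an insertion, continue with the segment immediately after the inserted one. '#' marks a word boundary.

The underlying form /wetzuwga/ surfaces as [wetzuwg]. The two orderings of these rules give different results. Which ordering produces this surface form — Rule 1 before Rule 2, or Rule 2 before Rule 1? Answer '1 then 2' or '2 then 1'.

2 then 1

Order 1 then 2:
  1 Apocope: [wetzuwga] → [wetzuwg]
  2 Word-Final Devoicing: [wetzuwg] → [wetzuwk]
  result: [wetzuwk]
Order 2 then 1:
  2 Word-Final Devoicing: no change — [wetzuwga]
  1 Apocope: [wetzuwga] → [wetzuwg]
  result: [wetzuwg]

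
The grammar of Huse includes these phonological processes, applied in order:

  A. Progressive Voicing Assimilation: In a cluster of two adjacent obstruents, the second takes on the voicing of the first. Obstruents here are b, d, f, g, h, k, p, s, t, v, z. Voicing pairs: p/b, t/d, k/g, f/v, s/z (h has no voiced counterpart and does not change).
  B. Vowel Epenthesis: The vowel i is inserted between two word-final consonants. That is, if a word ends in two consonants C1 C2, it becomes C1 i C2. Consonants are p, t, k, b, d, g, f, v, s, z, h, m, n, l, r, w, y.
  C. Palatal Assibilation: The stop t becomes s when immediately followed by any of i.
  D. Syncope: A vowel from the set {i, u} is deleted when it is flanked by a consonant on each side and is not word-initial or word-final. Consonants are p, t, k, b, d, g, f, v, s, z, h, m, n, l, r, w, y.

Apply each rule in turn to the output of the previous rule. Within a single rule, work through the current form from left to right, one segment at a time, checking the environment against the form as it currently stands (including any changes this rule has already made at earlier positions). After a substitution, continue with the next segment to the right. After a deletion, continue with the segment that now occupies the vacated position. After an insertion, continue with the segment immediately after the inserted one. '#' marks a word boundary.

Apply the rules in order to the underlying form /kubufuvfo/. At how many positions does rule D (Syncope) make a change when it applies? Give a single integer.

A Progressive Voicing Assimilation: [kubufuvfo] → [kubufuvvo]
B Vowel Epenthesis: no change — [kubufuvvo]
C Palatal Assibilation: no change — [kubufuvvo]
D Syncope: [kubufuvvo] → [kbfvvo]
Rule D changed 3 position(s).

3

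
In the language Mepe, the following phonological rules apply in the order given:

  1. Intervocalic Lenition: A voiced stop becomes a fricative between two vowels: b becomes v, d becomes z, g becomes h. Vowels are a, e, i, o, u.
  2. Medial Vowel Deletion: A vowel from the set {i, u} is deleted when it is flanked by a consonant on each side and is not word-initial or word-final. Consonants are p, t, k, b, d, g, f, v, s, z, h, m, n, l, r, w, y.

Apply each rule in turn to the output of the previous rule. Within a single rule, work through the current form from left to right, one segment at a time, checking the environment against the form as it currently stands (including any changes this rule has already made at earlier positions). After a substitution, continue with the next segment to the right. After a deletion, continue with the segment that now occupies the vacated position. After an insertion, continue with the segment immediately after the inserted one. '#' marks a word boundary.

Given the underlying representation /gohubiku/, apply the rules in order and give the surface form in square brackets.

1 Intervocalic Lenition: [gohubiku] → [gohuviku]
2 Medial Vowel Deletion: [gohuviku] → [gohvku]

[gohvku]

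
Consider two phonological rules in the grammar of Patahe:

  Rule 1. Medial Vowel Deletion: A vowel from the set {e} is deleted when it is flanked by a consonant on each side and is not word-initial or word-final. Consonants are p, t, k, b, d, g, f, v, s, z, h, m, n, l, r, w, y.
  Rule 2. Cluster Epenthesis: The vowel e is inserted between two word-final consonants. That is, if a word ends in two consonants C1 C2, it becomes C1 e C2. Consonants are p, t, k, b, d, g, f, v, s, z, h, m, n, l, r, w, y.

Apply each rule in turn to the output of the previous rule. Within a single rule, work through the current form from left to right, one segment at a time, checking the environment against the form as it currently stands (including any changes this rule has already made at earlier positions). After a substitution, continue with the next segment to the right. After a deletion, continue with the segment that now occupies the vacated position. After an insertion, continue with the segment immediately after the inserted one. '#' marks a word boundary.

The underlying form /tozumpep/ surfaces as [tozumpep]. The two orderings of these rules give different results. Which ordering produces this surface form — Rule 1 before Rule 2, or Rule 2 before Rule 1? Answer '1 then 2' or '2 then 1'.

Order 1 then 2:
  1 Medial Vowel Deletion: [tozumpep] → [tozumpp]
  2 Cluster Epenthesis: [tozumpp] → [tozumpep]
  result: [tozumpep]
Order 2 then 1:
  2 Cluster Epenthesis: no change — [tozumpep]
  1 Medial Vowel Deletion: [tozumpep] → [tozumpp]
  result: [tozumpp]

1 then 2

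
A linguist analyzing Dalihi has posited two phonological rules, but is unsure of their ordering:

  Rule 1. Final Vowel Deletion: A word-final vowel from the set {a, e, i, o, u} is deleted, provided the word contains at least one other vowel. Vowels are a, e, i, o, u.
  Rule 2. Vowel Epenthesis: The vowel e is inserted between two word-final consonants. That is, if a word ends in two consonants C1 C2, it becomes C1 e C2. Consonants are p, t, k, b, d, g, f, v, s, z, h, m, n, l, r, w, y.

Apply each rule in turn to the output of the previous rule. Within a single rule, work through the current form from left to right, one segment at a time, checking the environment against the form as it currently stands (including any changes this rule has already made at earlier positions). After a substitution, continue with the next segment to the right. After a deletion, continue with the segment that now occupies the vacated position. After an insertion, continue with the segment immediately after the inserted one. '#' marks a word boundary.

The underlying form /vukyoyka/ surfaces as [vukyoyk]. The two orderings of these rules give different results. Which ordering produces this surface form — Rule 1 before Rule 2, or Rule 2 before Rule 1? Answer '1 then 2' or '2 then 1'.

2 then 1

Order 1 then 2:
  1 Final Vowel Deletion: [vukyoyka] → [vukyoyk]
  2 Vowel Epenthesis: [vukyoyk] → [vukyoyek]
  result: [vukyoyek]
Order 2 then 1:
  2 Vowel Epenthesis: no change — [vukyoyka]
  1 Final Vowel Deletion: [vukyoyka] → [vukyoyk]
  result: [vukyoyk]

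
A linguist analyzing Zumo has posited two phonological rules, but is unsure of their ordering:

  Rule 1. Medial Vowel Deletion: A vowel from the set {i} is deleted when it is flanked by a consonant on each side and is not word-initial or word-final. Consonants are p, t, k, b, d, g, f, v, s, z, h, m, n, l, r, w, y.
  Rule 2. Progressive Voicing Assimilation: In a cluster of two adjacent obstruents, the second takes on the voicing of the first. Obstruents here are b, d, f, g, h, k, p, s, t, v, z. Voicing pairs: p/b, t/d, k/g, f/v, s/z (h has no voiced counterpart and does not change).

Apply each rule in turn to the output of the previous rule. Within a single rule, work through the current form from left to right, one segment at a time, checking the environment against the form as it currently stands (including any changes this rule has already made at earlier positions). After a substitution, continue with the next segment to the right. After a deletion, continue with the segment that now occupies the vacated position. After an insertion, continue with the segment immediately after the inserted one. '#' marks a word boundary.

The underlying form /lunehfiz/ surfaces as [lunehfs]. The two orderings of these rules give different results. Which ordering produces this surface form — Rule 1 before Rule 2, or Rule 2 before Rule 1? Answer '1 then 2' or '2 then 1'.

Order 1 then 2:
  1 Medial Vowel Deletion: [lunehfiz] → [lunehfz]
  2 Progressive Voicing Assimilation: [lunehfz] → [lunehfs]
  result: [lunehfs]
Order 2 then 1:
  2 Progressive Voicing Assimilation: no change — [lunehfiz]
  1 Medial Vowel Deletion: [lunehfiz] → [lunehfz]
  result: [lunehfz]

1 then 2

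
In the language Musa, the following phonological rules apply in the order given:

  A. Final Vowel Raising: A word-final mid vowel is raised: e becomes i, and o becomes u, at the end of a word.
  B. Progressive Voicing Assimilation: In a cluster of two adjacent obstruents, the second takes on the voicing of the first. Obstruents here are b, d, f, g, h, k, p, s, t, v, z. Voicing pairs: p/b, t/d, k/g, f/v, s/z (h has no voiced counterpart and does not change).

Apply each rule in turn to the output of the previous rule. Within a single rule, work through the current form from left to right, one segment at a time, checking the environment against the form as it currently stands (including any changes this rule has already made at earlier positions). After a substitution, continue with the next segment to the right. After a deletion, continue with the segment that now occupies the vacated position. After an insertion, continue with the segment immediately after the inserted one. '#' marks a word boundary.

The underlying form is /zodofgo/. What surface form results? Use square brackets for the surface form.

A Final Vowel Raising: [zodofgo] → [zodofgu]
B Progressive Voicing Assimilation: [zodofgu] → [zodofku]

[zodofku]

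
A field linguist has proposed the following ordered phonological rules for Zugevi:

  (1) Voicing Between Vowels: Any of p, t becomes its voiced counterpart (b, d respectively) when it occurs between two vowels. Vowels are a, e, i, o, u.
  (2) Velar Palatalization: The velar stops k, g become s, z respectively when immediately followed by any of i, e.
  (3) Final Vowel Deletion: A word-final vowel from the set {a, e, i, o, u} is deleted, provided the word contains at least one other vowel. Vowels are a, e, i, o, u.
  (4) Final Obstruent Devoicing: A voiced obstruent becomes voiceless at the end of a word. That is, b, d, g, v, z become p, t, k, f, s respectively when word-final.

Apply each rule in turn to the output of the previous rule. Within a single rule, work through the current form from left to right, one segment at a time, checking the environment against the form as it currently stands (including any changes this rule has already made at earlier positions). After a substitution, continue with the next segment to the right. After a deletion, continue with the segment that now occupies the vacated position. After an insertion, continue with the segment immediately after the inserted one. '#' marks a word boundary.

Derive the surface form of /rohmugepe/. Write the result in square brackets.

[rohmuzep]

(1) Voicing Between Vowels: [rohmugepe] → [rohmugebe]
(2) Velar Palatalization: [rohmugebe] → [rohmuzebe]
(3) Final Vowel Deletion: [rohmuzebe] → [rohmuzeb]
(4) Final Obstruent Devoicing: [rohmuzeb] → [rohmuzep]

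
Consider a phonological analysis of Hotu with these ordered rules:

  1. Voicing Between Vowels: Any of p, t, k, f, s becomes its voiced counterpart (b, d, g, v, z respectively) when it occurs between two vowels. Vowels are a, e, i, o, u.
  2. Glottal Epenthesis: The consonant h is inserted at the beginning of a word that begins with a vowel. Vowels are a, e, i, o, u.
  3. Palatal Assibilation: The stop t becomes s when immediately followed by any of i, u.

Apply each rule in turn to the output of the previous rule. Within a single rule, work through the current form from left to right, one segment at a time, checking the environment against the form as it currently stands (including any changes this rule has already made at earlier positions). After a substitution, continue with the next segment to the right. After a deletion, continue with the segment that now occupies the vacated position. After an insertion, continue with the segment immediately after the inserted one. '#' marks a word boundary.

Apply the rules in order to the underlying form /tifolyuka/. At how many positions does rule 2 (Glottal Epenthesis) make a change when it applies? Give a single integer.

1 Voicing Between Vowels: [tifolyuka] → [tivolyuga]
2 Glottal Epenthesis: no change — [tivolyuga]
3 Palatal Assibilation: [tivolyuga] → [sivolyuga]
Rule 2 changed 0 position(s).

0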